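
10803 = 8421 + 2382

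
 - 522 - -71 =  - 451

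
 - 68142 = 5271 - 73413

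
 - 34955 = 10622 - 45577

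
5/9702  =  5/9702 = 0.00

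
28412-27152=1260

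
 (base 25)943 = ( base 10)5728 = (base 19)fg9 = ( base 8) 13140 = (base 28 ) 78g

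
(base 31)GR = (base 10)523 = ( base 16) 20B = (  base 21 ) 13j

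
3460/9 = 3460/9=384.44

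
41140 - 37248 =3892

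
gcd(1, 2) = 1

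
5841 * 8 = 46728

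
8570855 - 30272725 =  -  21701870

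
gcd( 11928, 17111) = 71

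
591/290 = 2 + 11/290 = 2.04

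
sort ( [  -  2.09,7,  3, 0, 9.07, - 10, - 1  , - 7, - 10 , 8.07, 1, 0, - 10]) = [ - 10, - 10, - 10,-7 ,-2.09, - 1, 0,0, 1,  3, 7,8.07, 9.07]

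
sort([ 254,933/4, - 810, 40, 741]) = [  -  810, 40,933/4, 254,  741 ] 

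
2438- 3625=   -  1187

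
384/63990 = 64/10665 = 0.01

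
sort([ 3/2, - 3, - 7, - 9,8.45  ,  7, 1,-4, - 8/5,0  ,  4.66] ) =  [  -  9, - 7, - 4, - 3,- 8/5 , 0, 1,  3/2, 4.66 , 7, 8.45 ]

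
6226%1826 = 748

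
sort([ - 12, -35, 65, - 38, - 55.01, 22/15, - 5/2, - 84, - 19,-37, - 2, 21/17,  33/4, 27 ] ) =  [ - 84 ,-55.01, - 38, - 37, - 35, - 19, - 12, - 5/2, - 2 , 21/17,22/15,33/4, 27,  65 ] 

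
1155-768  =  387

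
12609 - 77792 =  - 65183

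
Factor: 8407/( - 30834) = -2^(-1 )*3^( - 3)*7^1* 571^(  -  1)*1201^1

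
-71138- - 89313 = 18175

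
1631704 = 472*3457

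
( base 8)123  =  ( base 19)47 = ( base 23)3E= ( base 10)83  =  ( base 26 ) 35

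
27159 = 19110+8049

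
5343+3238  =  8581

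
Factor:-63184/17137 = - 2^4*11^1*359^1*17137^( - 1 ) 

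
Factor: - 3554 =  - 2^1*1777^1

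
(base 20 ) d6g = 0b1010011011000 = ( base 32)56O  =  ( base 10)5336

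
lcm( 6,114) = 114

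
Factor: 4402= 2^1*31^1*71^1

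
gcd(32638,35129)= 1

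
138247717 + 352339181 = 490586898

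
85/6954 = 85/6954 = 0.01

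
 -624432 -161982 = - 786414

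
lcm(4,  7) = 28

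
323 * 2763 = 892449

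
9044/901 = 532/53 = 10.04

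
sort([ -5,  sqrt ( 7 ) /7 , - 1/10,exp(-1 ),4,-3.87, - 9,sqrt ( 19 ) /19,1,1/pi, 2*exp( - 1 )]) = [ - 9, - 5, - 3.87, -1/10, sqrt ( 19 ) /19, 1/pi, exp( - 1 ), sqrt ( 7 ) /7 , 2*exp( - 1 ),1,4 ] 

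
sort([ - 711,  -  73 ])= [  -  711,  -  73]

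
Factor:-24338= - 2^1*43^1 * 283^1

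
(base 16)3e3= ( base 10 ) 995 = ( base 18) 315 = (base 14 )511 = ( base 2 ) 1111100011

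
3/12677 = 3/12677 = 0.00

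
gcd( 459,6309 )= 9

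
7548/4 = 1887 = 1887.00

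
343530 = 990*347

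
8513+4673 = 13186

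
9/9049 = 9/9049= 0.00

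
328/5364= 82/1341 = 0.06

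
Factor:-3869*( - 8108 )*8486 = 266204564072 = 2^3*53^1*73^1*2027^1*4243^1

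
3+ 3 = 6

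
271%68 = 67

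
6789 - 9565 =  - 2776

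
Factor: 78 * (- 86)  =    -  2^2*3^1* 13^1*43^1  =  - 6708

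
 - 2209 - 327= - 2536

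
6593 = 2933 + 3660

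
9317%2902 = 611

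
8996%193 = 118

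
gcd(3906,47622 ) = 6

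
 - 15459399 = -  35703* 433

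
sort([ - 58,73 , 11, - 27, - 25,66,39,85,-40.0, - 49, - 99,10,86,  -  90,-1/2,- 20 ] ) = [-99, - 90,-58, - 49 ,- 40.0,-27,  -  25, - 20, - 1/2, 10, 11,39,66, 73,85,86]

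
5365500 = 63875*84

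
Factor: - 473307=-3^1*157769^1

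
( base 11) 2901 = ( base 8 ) 7250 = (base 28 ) 4M0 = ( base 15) 11a2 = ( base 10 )3752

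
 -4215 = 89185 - 93400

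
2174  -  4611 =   -  2437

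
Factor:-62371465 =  - 5^1*13^1*959561^1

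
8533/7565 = 8533/7565 = 1.13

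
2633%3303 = 2633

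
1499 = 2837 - 1338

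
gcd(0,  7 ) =7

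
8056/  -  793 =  - 8056/793 = - 10.16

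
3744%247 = 39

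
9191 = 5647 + 3544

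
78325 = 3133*25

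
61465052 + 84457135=145922187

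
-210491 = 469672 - 680163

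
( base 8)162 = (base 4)1302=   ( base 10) 114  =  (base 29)3R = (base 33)3f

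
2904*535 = 1553640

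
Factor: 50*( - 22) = -2^2 * 5^2 * 11^1 = -1100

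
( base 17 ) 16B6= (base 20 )H20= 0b1101010111000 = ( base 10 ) 6840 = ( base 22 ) e2k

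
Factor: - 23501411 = -59^1*379^1*1051^1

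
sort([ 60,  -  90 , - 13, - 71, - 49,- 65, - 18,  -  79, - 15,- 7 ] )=[ - 90 ,  -  79,- 71 ,-65,-49 ,  -  18 ,- 15 ,-13, - 7  ,  60] 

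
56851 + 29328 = 86179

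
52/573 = 52/573 = 0.09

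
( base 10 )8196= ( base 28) ack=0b10000000000100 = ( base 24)e5c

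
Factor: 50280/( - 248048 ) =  - 15/74= - 2^(-1)*3^1*5^1 * 37^( - 1 )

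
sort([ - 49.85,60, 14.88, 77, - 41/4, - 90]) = [ - 90, - 49.85, - 41/4,14.88, 60,77 ] 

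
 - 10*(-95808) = 958080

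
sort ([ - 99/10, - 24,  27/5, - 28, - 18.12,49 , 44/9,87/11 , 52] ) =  [  -  28, - 24, - 18.12,  -  99/10,44/9, 27/5,  87/11,49, 52]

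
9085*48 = 436080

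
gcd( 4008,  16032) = 4008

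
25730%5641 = 3166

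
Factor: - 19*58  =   - 2^1*19^1*29^1 = -1102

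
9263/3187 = 2 +2889/3187 = 2.91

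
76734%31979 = 12776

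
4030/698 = 5 + 270/349 = 5.77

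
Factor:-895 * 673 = -5^1*179^1*673^1 = -  602335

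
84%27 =3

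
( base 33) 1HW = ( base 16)692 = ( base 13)9C5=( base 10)1682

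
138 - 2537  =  -2399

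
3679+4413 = 8092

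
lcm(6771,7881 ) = 480741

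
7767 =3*2589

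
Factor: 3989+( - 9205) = - 5216=- 2^5*163^1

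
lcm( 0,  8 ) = 0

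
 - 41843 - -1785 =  - 40058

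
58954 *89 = 5246906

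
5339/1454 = 3  +  977/1454 =3.67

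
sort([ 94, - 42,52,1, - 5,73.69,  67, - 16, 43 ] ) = [ - 42, - 16, - 5,1 , 43,52, 67,73.69,94 ]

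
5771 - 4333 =1438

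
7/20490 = 7/20490 = 0.00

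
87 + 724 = 811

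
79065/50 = 1581 + 3/10 = 1581.30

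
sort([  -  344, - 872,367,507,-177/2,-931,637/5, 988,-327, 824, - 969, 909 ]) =[-969, - 931,-872,  -  344, - 327,  -  177/2,637/5, 367,  507,824 , 909,  988]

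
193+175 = 368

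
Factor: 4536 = 2^3*3^4*7^1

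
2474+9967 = 12441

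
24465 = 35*699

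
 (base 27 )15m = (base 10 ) 886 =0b1101110110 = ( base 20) 246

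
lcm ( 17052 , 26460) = 767340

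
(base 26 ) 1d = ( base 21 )1i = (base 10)39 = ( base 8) 47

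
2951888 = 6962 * 424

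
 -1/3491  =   - 1/3491 = - 0.00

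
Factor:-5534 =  - 2^1 * 2767^1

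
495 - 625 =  - 130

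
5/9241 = 5/9241 = 0.00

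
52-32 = 20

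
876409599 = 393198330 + 483211269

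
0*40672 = 0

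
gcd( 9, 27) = 9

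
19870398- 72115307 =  - 52244909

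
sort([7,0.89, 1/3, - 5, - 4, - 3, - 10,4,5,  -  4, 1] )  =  [ - 10,-5, - 4,-4, - 3 , 1/3, 0.89, 1,4 , 5, 7]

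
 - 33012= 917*(  -  36) 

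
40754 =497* 82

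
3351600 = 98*34200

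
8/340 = 2/85= 0.02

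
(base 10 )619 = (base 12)437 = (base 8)1153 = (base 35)ho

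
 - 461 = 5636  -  6097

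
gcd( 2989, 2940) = 49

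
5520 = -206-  - 5726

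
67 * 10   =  670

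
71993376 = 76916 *936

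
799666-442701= 356965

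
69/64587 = 23/21529 = 0.00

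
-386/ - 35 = 11+1/35 = 11.03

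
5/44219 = 5/44219= 0.00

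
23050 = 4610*5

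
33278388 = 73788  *451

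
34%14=6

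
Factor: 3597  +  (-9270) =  - 3^1*31^1 * 61^1 = - 5673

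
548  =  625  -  77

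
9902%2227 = 994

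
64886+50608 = 115494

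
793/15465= 793/15465  =  0.05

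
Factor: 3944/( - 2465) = -8/5 = - 2^3 * 5^( - 1)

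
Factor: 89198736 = 2^4*3^1*11^1*168937^1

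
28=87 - 59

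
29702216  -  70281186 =  -  40578970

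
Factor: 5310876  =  2^2*3^1*442573^1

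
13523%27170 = 13523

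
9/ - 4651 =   -  1 + 4642/4651 =- 0.00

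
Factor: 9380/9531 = 2^2* 3^(-3) *5^1 *7^1*67^1*353^ ( - 1)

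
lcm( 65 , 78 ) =390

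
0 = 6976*0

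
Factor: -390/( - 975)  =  2/5 = 2^1* 5^( - 1) 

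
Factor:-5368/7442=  -44/61 = - 2^2*11^1*61^(- 1) 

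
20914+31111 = 52025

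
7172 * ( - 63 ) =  - 451836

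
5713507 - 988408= 4725099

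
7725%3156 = 1413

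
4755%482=417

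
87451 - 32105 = 55346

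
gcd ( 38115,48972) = 231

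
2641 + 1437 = 4078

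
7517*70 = 526190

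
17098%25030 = 17098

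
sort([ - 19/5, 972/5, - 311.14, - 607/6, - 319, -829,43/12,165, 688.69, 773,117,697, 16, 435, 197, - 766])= [ - 829, - 766,-319, - 311.14, - 607/6, - 19/5, 43/12, 16, 117, 165,972/5, 197, 435,  688.69, 697, 773] 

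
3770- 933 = 2837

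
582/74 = 291/37 = 7.86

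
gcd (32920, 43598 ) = 2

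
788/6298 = 394/3149 = 0.13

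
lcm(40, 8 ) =40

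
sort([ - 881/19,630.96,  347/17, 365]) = [ - 881/19, 347/17,365, 630.96]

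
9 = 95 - 86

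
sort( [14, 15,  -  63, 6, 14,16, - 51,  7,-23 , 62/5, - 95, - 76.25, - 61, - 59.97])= [ - 95 , - 76.25,-63,  -  61, - 59.97, - 51, - 23,6,  7,  62/5, 14,14,15, 16]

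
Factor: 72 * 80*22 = 126720 = 2^8 * 3^2*5^1 * 11^1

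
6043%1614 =1201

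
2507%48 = 11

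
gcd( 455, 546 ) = 91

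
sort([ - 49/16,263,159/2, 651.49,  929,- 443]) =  [ - 443, - 49/16,159/2,263,651.49,929 ] 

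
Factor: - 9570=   -  2^1*3^1*5^1*11^1 *29^1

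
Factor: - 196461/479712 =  - 249/608 = - 2^(- 5)*3^1*19^(  -  1 )* 83^1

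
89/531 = 89/531 = 0.17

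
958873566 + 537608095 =1496481661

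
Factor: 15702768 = 2^4*3^3*163^1 * 223^1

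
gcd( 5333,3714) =1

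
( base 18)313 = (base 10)993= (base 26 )1c5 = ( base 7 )2616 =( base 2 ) 1111100001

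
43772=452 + 43320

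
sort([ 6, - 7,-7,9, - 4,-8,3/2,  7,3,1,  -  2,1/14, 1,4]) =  [-8, - 7, - 7, - 4, - 2,1/14,1,1,3/2, 3,4,6,7, 9]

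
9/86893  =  9/86893=0.00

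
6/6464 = 3/3232 = 0.00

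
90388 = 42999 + 47389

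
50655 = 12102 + 38553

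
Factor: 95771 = 13^1*53^1*139^1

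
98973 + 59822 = 158795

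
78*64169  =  5005182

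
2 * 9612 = 19224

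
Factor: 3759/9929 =3^1 * 7^1*179^1*9929^( -1)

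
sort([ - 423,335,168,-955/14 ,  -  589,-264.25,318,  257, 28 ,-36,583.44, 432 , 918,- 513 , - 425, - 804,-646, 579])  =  [-804,  -  646,- 589, - 513, - 425, - 423,  -  264.25,  -  955/14 , - 36, 28, 168, 257, 318, 335, 432, 579,583.44 , 918 ] 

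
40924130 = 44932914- 4008784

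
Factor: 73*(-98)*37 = -264698=- 2^1 * 7^2*37^1*73^1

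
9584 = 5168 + 4416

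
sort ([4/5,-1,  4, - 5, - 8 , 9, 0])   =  [ - 8,-5, - 1,0 , 4/5, 4, 9]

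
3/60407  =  3/60407=0.00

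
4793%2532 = 2261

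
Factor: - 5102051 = - 19^1* 268529^1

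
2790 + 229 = 3019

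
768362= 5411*142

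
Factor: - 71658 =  - 2^1 * 3^3 * 1327^1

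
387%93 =15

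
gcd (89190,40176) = 18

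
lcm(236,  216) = 12744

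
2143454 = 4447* 482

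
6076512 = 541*11232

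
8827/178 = 49 +105/178 = 49.59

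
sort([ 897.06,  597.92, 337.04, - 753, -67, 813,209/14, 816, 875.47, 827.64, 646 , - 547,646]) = [ - 753, - 547, - 67, 209/14,337.04, 597.92,  646,  646, 813, 816, 827.64, 875.47, 897.06 ] 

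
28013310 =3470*8073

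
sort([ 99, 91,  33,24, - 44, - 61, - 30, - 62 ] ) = [ - 62,  -  61, - 44, - 30,24,33, 91, 99]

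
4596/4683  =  1532/1561 = 0.98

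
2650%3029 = 2650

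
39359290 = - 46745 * ( - 842) 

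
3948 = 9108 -5160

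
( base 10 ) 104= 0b1101000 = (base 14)76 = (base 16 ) 68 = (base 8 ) 150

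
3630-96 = 3534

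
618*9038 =5585484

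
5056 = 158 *32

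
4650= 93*50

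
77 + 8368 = 8445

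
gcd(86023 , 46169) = 1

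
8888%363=176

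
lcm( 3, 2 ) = 6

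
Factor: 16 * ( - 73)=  - 1168=- 2^4*73^1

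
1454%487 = 480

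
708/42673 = 708/42673  =  0.02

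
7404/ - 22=-3702/11 = - 336.55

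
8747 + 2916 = 11663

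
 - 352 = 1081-1433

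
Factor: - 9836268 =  - 2^2 * 3^1 * 13^1 * 17^1*3709^1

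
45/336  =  15/112 = 0.13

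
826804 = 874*946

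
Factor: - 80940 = -2^2*3^1 * 5^1 * 19^1 * 71^1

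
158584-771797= - 613213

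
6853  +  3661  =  10514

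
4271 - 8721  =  - 4450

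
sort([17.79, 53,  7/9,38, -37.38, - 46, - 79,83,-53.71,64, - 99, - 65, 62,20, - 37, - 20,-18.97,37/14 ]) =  [ - 99, - 79,  -  65,-53.71, - 46, - 37.38, - 37,-20, - 18.97, 7/9,37/14,  17.79,20,38, 53,62, 64, 83 ]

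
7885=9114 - 1229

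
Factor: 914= 2^1*457^1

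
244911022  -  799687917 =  - 554776895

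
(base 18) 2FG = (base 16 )3a6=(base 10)934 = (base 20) 26e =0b1110100110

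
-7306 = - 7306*1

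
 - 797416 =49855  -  847271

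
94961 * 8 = 759688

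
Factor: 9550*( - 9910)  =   - 94640500 = -2^2*5^3*191^1*991^1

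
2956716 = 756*3911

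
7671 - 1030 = 6641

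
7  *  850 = 5950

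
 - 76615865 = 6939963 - 83555828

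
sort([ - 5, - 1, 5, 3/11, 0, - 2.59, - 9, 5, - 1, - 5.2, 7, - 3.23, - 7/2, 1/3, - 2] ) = [-9, - 5.2, - 5, - 7/2, - 3.23, - 2.59,-2, - 1, -1, 0, 3/11, 1/3, 5, 5,  7] 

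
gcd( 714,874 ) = 2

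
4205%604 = 581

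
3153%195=33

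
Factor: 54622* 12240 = 2^5*3^2*5^1 * 17^1*31^1*881^1 = 668573280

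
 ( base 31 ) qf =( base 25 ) 17l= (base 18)29B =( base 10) 821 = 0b1100110101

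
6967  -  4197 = 2770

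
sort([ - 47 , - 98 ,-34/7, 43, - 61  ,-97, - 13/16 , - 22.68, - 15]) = [ - 98 ,  -  97, - 61, - 47, - 22.68,  -  15, - 34/7 , - 13/16 , 43]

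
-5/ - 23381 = 5/23381 = 0.00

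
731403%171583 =45071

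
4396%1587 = 1222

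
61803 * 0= 0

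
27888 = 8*3486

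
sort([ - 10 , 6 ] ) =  [  -  10,6]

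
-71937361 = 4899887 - 76837248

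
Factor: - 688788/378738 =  - 722/397 = - 2^1 * 19^2 * 397^( - 1)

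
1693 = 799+894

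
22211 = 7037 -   -  15174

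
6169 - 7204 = - 1035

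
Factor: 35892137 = 173^1 * 207469^1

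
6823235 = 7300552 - 477317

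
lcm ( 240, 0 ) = 0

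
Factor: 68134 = 2^1 * 11^1*19^1  *  163^1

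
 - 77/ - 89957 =11/12851 = 0.00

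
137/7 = 137/7=19.57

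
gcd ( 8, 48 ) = 8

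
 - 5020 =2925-7945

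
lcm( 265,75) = 3975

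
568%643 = 568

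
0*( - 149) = 0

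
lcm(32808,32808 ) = 32808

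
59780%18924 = 3008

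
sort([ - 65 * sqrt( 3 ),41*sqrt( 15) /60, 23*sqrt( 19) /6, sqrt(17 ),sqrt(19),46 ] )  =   [ - 65*sqrt( 3),41*sqrt( 15)/60,sqrt( 17 ), sqrt( 19 ),23*sqrt(19) /6,46 ]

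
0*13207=0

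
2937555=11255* 261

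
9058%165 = 148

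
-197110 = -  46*4285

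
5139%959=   344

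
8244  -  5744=2500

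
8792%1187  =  483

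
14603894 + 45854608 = 60458502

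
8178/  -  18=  - 455 + 2/3 = - 454.33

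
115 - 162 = - 47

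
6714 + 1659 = 8373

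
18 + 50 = 68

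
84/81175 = 84/81175 = 0.00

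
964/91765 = 964/91765  =  0.01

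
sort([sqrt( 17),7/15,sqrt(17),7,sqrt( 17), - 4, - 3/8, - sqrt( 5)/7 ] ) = [ - 4, - 3/8,-sqrt( 5) /7,7/15,sqrt( 17),sqrt( 17), sqrt(  17),7] 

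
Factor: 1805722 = 2^1*19^2*41^1*61^1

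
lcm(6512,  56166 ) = 449328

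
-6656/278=-24+8/139=- 23.94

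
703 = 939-236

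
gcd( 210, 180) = 30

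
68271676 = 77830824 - 9559148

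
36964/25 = 36964/25 = 1478.56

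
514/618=257/309 = 0.83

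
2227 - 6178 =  - 3951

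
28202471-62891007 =- 34688536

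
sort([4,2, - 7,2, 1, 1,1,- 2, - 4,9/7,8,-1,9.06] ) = [  -  7, - 4, - 2, - 1,1, 1,1, 9/7,2,  2, 4, 8,9.06 ]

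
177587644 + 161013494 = 338601138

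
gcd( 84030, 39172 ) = 2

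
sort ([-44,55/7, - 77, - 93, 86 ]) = [ - 93,- 77, - 44, 55/7, 86] 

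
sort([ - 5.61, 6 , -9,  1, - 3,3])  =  [ - 9, - 5.61, - 3,1,  3, 6]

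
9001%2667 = 1000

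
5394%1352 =1338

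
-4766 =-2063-2703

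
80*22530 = 1802400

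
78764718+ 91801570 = 170566288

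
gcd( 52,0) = 52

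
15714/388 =40 + 1/2   =  40.50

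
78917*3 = 236751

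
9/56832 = 3/18944 =0.00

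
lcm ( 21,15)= 105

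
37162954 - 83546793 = -46383839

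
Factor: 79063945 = 5^1 * 15812789^1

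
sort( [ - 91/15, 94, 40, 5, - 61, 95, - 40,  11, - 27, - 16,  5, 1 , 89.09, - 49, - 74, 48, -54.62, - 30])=[  -  74 ,-61 ,-54.62, - 49 , - 40, - 30, - 27, - 16, - 91/15, 1 , 5, 5,  11, 40,48 , 89.09, 94, 95]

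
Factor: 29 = 29^1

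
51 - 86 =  - 35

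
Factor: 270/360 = 3/4 = 2^(  -  2)*3^1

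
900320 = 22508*40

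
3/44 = 3/44 = 0.07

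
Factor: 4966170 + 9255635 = 14221805 =5^1*13^1*218797^1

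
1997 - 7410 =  -5413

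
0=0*949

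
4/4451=4/4451  =  0.00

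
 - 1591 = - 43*37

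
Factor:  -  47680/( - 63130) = 4768/6313= 2^5 * 59^( - 1) * 107^(-1 ) * 149^1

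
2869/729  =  3 + 682/729 =3.94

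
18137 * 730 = 13240010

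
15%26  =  15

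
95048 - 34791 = 60257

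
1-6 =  - 5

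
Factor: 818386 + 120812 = 939198 = 2^1*3^1 *13^1*12041^1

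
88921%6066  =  3997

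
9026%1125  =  26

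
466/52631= 466/52631 = 0.01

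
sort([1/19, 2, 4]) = [ 1/19, 2,4]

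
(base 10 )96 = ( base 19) 51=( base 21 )4C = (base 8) 140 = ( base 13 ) 75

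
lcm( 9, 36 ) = 36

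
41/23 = 1 + 18/23 = 1.78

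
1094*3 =3282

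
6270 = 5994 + 276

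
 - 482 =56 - 538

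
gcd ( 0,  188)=188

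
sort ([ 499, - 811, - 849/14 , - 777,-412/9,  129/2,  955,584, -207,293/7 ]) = [ - 811,- 777, - 207, - 849/14, - 412/9,293/7,129/2,499,584, 955] 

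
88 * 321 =28248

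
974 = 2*487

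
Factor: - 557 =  - 557^1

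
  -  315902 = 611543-927445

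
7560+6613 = 14173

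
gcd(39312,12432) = 336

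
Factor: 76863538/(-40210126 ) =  - 38431769/20105063 = - 11^( - 1)* 61^1*630029^1*1827733^(-1)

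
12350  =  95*130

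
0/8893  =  0=0.00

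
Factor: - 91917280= -2^5*5^1*7^1*13^1*59^1*107^1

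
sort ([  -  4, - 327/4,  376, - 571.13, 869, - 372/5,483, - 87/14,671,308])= [ - 571.13, - 327/4, - 372/5, - 87/14, - 4,308,376, 483,671, 869 ] 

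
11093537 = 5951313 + 5142224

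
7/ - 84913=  - 1 + 84906/84913 = -0.00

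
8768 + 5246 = 14014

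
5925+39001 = 44926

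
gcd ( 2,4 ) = 2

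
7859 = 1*7859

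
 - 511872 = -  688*744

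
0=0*( - 8956)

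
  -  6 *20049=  - 120294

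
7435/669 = 11+76/669 = 11.11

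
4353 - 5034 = - 681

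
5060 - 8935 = -3875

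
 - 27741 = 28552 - 56293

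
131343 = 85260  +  46083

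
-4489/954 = -4489/954 =-4.71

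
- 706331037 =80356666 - 786687703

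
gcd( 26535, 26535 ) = 26535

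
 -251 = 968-1219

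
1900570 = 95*20006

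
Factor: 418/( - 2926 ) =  - 1/7=- 7^ (- 1 ) 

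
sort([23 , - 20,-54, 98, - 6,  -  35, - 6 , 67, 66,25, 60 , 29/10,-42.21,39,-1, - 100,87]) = [-100 ,-54,-42.21, - 35,-20, - 6, - 6, - 1,29/10 , 23 , 25 , 39,60,66,67,87,98]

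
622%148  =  30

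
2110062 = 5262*401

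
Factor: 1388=2^2 *347^1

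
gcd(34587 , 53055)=81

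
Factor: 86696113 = 7^1*12385159^1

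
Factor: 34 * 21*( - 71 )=-50694 = - 2^1 *3^1*7^1*17^1 * 71^1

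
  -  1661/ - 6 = 276 + 5/6 = 276.83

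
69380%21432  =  5084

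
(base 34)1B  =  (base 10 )45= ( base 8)55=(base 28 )1H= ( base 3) 1200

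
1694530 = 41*41330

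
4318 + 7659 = 11977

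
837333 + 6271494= 7108827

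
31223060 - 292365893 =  - 261142833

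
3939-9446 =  - 5507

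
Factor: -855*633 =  - 541215 =- 3^3*5^1*19^1*211^1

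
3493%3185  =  308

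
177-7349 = -7172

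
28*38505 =1078140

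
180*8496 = 1529280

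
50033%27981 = 22052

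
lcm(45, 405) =405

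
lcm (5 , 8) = 40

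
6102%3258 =2844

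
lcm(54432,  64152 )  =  1796256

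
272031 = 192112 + 79919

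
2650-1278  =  1372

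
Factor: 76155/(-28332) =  - 25385/9444= - 2^( - 2 )*3^( - 1 )*5^1*787^( - 1 )*5077^1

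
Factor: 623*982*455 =278362630 = 2^1*5^1*7^2 * 13^1*89^1*491^1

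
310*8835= 2738850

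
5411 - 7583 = -2172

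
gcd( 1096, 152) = 8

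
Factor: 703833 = 3^1*13^1*18047^1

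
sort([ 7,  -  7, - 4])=[ - 7 , - 4, 7] 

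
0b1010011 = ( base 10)83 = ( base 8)123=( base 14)5D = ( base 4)1103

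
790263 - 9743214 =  - 8952951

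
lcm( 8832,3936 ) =362112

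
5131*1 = 5131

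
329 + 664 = 993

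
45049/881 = 51 + 118/881 = 51.13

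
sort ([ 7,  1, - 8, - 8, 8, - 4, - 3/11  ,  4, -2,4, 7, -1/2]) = [ -8, - 8, - 4, - 2, - 1/2 , - 3/11,1,4 , 4, 7, 7, 8 ] 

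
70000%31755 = 6490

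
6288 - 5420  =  868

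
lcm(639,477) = 33867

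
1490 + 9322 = 10812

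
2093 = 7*299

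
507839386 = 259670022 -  - 248169364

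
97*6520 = 632440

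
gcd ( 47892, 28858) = 614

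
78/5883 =26/1961 = 0.01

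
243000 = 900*270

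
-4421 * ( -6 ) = 26526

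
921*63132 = 58144572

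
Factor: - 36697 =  - 36697^1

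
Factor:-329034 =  - 2^1*3^1*29^1 * 31^1*61^1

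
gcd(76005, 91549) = 1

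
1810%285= 100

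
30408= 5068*6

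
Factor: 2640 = 2^4*3^1*5^1*11^1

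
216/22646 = 108/11323 = 0.01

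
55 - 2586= - 2531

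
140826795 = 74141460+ 66685335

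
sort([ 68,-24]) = [-24,68]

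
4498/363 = 4498/363 = 12.39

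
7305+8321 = 15626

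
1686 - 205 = 1481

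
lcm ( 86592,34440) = 3030720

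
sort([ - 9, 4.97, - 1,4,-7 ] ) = [ - 9, - 7, - 1, 4, 4.97]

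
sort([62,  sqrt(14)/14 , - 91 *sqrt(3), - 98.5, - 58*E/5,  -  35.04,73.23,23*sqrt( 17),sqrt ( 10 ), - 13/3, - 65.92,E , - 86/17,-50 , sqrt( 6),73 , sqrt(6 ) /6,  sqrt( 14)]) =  [ - 91*sqrt (3 ), - 98.5, - 65.92, -50 , - 35.04, - 58*E/5,-86/17  ,-13/3,sqrt( 14)/14 , sqrt(6 )/6,  sqrt ( 6 ), E,  sqrt( 10 ), sqrt( 14 ) , 62,73, 73.23, 23*sqrt( 17 )] 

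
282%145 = 137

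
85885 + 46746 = 132631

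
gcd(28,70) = 14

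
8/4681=8/4681 =0.00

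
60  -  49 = 11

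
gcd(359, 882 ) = 1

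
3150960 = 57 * 55280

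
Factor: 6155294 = 2^1*3077647^1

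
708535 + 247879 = 956414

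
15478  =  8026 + 7452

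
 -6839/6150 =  - 2 + 5461/6150 = - 1.11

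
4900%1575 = 175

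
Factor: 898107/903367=3^1 * 7^1 * 42767^1*903367^( - 1 ) 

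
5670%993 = 705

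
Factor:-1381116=-2^2*3^1 * 11^1*10463^1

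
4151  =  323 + 3828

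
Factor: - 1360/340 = - 2^2 = -4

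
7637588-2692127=4945461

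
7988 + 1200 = 9188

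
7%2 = 1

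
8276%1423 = 1161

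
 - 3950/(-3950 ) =1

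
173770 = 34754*5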